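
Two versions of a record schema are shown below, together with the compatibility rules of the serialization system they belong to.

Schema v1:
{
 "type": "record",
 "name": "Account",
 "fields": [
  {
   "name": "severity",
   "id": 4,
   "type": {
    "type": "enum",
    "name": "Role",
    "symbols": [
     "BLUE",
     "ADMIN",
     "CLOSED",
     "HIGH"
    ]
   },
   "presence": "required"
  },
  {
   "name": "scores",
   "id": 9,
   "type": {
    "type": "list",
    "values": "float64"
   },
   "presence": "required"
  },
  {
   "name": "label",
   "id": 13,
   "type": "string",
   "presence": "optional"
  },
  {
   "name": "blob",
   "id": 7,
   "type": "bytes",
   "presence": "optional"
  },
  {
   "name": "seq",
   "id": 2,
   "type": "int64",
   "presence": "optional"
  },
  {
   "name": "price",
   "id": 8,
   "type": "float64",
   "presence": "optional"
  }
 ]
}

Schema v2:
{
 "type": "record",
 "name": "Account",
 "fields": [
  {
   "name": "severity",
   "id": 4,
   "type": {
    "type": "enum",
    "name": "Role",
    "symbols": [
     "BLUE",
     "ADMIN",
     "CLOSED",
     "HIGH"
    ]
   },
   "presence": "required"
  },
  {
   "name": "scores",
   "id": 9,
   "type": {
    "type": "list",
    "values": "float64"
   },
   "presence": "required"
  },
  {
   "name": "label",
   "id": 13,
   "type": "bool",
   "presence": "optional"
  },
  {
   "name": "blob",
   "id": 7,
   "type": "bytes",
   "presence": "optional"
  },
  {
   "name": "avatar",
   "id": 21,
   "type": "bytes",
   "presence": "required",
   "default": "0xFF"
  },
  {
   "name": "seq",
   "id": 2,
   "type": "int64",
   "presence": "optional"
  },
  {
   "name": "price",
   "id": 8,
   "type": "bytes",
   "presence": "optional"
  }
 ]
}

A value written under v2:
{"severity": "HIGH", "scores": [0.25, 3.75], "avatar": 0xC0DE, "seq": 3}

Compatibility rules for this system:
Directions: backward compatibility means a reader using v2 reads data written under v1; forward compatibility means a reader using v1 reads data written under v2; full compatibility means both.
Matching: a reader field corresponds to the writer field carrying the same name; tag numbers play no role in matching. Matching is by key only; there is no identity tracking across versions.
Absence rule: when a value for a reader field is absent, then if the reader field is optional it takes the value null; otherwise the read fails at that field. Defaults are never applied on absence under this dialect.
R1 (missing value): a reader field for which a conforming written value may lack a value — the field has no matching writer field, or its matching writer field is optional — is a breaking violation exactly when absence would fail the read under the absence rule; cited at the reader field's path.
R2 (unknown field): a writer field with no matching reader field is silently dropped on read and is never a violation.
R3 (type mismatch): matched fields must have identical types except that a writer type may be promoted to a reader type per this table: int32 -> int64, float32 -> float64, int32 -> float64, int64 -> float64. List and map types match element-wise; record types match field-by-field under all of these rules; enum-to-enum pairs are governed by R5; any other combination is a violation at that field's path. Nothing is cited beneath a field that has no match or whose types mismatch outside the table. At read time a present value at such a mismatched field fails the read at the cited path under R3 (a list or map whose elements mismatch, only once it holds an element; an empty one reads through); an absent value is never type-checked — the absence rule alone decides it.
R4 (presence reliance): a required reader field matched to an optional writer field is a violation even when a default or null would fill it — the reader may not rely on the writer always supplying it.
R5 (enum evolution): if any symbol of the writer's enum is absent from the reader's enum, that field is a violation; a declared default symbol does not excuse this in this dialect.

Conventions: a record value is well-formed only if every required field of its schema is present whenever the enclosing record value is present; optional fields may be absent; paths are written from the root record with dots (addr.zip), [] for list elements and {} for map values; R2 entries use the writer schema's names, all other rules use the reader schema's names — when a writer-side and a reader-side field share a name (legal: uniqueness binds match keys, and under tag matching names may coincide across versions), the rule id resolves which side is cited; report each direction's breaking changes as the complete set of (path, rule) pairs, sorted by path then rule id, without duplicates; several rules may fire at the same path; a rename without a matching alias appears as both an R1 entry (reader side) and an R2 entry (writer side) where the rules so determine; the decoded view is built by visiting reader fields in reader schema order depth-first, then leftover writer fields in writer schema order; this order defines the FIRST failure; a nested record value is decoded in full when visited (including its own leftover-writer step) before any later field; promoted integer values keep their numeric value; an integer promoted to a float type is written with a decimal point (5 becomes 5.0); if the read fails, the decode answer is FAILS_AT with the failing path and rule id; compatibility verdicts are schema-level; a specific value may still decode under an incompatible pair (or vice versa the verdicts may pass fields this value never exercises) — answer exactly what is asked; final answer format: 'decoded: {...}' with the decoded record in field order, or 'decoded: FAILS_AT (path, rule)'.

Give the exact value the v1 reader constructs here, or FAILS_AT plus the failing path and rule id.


decoded: {"severity": "HIGH", "scores": [0.25, 3.75], "label": null, "blob": null, "seq": 3, "price": null}

in Account below, arrows point writer -> reader
decode walk for Account under reader schema v1:
  severity := "HIGH"
  scores := [0.25, 3.75]
  label := null (absent, optional -> null)
  blob := null (absent, optional -> null)
  seq := 3
  price := null (absent, optional -> null)
  writer avatar: unknown -> dropped
  => decoded: {"severity": "HIGH", "scores": [0.25, 3.75], "label": null, "blob": null, "seq": 3, "price": null}
diffs on Account not affecting the asked answer:
  field price in record Account: type float64 changed to bytes -> changes Account's schema-level verdicts only — the decode of this value is the same
  field label in record Account: type string changed to bool -> changes Account's schema-level verdicts only — the decode of this value is the same
  added field avatar to record Account: required bytes, tag 21, default 0xFF (in v2 it sits immediately before seq) -> changes Account's schema-level verdicts only — the decode of this value is the same


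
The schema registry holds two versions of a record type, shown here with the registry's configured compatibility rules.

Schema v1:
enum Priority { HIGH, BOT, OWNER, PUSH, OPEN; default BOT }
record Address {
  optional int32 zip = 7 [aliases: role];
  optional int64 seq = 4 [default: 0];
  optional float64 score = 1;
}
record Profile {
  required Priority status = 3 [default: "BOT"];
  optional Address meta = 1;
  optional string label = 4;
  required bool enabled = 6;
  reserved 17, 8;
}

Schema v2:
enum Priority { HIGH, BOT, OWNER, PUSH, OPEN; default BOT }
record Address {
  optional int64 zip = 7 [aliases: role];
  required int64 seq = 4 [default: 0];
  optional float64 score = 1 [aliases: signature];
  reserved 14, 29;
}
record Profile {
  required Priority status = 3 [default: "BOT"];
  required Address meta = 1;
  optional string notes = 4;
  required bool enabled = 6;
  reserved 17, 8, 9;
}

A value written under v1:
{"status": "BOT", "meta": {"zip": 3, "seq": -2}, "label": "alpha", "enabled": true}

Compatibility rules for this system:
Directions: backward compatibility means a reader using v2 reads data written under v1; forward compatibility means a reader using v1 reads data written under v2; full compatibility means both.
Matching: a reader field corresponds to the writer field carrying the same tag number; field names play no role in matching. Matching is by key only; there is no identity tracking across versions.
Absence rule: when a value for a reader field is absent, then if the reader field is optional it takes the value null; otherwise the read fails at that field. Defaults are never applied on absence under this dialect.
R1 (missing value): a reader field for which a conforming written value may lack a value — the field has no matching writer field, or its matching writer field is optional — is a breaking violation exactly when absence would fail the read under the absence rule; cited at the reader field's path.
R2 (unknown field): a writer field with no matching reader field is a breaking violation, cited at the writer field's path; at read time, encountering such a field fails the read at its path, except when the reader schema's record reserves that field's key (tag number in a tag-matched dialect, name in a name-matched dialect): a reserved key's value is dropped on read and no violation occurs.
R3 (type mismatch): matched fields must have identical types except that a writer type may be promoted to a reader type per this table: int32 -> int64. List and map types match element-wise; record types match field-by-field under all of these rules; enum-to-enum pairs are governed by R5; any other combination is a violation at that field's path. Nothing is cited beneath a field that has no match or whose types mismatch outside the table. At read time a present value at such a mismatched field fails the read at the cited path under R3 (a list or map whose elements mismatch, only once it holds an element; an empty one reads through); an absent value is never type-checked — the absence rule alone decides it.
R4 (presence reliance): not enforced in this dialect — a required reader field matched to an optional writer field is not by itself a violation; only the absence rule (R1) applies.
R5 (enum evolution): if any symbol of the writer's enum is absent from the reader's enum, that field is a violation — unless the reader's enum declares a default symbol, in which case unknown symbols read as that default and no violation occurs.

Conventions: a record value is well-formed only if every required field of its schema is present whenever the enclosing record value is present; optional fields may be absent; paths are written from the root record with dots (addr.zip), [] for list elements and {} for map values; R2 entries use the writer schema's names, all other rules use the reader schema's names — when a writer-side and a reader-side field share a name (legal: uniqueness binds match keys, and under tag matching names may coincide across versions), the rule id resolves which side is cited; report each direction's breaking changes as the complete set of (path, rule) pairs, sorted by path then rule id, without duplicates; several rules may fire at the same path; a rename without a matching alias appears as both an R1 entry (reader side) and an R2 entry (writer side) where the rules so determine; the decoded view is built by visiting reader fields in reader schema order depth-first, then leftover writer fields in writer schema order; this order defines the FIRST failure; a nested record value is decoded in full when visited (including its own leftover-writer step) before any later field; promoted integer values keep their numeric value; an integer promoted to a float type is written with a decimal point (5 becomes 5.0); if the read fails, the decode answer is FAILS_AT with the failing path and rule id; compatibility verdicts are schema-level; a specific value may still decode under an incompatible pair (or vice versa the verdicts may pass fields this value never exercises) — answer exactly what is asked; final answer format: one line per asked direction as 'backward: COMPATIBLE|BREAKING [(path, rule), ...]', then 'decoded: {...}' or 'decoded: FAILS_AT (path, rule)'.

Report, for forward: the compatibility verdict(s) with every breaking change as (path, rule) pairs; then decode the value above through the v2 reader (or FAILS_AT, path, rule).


in Profile below, arrows point writer -> reader
forward analysis of Profile with v1 as reader and v2 as writer:
  Priority -> Priority, writer required: status aligns to status
  Address -> Address, writer required: meta aligns to meta
  string -> string, writer optional: label aligns to notes
  bool -> bool, writer required: enabled aligns to enabled
  int64 -> int32, writer optional: meta.zip aligns to meta.zip
  int64 -> int64, writer required: meta.seq aligns to meta.seq
  float64 -> float64, writer optional: meta.score aligns to meta.score
  breaking: (meta.zip, R3)
  forward on Profile therefore BREAKING (1)
decode walk for Profile under reader schema v2:
  status := "BOT"
  meta.zip := 3 (int32 -> int64)
  meta.seq := -2
  meta.score := null (absent, optional -> null)
  notes := "alpha" (from writer label)
  enabled := true
  => decoded: {"status": "BOT", "meta": {"zip": 3, "seq": -2, "score": null}, "notes": "alpha", "enabled": true}
remaining Profile differences; none change what is asked:
  field seq in record Address: optional changed to required -> its effect on Profile is confined to the backward direction, not asked
  field meta in record Profile: optional changed to required -> its effect on Profile is confined to the backward direction, not asked

forward: BREAKING [(meta.zip, R3)]; decoded: {"status": "BOT", "meta": {"zip": 3, "seq": -2, "score": null}, "notes": "alpha", "enabled": true}


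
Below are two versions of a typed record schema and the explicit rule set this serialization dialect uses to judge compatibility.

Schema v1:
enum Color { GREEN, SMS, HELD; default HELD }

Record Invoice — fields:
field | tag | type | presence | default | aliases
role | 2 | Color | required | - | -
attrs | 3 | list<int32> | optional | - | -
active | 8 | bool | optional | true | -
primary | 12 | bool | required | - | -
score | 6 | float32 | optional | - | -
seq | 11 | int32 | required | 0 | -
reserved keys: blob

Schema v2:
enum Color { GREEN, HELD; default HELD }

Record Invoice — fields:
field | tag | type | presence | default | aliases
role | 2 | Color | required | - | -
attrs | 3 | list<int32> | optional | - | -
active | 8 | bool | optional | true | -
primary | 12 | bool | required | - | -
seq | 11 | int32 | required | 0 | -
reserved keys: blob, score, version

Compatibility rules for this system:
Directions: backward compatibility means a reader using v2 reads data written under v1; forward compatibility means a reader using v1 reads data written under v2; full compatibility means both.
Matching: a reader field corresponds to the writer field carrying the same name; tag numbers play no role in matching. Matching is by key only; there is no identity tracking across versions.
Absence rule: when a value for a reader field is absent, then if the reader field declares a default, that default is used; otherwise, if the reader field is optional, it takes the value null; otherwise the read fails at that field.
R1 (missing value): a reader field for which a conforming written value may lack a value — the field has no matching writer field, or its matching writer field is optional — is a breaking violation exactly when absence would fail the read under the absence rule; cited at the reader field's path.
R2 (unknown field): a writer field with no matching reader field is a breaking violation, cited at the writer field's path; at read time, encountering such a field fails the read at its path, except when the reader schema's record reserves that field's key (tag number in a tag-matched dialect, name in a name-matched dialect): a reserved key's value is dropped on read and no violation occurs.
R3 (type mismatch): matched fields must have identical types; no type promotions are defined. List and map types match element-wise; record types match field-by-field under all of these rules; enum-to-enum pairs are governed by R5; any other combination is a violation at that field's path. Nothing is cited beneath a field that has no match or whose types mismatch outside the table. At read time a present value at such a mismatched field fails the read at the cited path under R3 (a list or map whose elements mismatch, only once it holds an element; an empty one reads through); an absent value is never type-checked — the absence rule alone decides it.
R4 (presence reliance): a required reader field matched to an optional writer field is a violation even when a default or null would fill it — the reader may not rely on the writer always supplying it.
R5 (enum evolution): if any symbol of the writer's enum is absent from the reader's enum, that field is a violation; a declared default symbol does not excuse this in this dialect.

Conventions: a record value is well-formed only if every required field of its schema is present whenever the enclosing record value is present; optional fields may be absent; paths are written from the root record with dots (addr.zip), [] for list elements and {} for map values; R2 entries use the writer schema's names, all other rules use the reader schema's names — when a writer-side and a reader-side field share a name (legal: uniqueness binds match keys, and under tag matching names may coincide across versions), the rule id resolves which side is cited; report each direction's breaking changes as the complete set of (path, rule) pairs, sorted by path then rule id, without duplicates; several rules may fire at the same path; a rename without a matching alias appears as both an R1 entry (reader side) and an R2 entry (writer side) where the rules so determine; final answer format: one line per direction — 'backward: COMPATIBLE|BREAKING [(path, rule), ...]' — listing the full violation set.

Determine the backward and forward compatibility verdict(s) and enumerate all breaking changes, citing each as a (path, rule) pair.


arrows below run writer -> reader for Invoice
backward for Invoice (reader v2, writer v1):
  role <- role (Color -> Color, writer required)
  attrs <- attrs (list<int32> -> list<int32>, writer optional)
  active <- active (bool -> bool, writer optional)
  primary <- primary (bool -> bool, writer required)
  seq <- seq (int32 -> int32, writer required)
  writer field score has no reader counterpart
  violation R5 at role
  => backward verdict for Invoice: BREAKING, 1 violation(s)
forward for Invoice (reader v1, writer v2):
  role <- role (Color -> Color, writer required)
  attrs <- attrs (list<int32> -> list<int32>, writer optional)
  active <- active (bool -> bool, writer optional)
  primary <- primary (bool -> bool, writer required)
  score: no writer-side match
  seq <- seq (int32 -> int32, writer required)
  nothing fires on Invoice: forward is COMPATIBLE

backward: BREAKING [(role, R5)]; forward: COMPATIBLE []


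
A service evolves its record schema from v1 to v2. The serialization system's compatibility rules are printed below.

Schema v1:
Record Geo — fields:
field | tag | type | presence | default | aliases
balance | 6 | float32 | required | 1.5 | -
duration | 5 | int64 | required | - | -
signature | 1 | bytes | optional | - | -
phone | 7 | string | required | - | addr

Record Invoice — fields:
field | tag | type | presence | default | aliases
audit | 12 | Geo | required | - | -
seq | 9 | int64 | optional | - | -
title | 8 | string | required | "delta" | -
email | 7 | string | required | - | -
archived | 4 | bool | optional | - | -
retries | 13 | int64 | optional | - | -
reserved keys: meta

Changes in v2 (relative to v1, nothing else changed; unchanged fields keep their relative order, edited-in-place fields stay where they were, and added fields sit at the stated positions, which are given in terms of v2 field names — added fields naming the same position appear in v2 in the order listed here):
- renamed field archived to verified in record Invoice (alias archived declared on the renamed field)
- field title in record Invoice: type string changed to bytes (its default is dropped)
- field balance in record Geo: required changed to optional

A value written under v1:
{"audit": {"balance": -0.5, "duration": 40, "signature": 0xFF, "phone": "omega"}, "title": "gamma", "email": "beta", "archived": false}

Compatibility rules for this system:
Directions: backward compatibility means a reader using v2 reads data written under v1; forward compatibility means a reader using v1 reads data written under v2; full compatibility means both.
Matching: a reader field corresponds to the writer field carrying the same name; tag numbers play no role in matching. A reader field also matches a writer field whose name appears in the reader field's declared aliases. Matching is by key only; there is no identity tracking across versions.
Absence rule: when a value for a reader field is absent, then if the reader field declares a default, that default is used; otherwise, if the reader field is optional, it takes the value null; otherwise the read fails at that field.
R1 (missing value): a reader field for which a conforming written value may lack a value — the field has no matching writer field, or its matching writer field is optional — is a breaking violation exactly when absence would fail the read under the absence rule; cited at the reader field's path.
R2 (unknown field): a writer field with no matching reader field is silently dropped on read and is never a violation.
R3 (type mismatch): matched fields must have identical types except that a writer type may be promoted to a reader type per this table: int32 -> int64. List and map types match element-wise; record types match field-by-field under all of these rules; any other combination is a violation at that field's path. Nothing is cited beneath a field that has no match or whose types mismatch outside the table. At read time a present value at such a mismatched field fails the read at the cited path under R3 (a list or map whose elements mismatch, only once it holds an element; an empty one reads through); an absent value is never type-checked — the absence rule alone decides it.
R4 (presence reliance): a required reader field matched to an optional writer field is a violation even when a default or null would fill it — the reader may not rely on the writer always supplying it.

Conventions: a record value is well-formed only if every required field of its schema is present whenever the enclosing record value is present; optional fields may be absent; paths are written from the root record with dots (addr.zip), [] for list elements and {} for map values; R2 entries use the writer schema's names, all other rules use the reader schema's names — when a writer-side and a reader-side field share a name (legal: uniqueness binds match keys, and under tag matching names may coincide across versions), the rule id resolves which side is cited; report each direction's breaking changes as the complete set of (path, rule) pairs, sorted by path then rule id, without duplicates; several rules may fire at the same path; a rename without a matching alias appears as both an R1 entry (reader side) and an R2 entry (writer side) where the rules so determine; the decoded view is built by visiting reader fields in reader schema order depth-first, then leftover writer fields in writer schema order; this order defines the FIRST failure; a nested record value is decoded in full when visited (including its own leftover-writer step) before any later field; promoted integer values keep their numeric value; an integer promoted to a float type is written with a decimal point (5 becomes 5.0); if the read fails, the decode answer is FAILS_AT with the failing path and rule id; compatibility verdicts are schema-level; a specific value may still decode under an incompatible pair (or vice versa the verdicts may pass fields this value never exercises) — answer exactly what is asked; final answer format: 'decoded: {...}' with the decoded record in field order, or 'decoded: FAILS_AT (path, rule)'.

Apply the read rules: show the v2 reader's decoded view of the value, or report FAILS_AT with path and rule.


decoded: FAILS_AT (title, R3)

arrows below run writer -> reader for Invoice
decode walk for Invoice under reader schema v2:
  audit.balance := -0.5
  audit.duration := 40
  audit.signature := 0xFF
  audit.phone := "omega"
  seq := null (missing; optional => null)
  read fails at title under R3
  => FAILS_AT (title, R3)
diffs on Invoice not affecting the asked answer:
  renamed field archived to verified in record Invoice (alias archived declared on the renamed field) -> triggers nothing under the printed rules; the Invoice answer is the same either way
  field balance in record Geo: required changed to optional -> a verdict-level change on Invoice — the shown value reads the same


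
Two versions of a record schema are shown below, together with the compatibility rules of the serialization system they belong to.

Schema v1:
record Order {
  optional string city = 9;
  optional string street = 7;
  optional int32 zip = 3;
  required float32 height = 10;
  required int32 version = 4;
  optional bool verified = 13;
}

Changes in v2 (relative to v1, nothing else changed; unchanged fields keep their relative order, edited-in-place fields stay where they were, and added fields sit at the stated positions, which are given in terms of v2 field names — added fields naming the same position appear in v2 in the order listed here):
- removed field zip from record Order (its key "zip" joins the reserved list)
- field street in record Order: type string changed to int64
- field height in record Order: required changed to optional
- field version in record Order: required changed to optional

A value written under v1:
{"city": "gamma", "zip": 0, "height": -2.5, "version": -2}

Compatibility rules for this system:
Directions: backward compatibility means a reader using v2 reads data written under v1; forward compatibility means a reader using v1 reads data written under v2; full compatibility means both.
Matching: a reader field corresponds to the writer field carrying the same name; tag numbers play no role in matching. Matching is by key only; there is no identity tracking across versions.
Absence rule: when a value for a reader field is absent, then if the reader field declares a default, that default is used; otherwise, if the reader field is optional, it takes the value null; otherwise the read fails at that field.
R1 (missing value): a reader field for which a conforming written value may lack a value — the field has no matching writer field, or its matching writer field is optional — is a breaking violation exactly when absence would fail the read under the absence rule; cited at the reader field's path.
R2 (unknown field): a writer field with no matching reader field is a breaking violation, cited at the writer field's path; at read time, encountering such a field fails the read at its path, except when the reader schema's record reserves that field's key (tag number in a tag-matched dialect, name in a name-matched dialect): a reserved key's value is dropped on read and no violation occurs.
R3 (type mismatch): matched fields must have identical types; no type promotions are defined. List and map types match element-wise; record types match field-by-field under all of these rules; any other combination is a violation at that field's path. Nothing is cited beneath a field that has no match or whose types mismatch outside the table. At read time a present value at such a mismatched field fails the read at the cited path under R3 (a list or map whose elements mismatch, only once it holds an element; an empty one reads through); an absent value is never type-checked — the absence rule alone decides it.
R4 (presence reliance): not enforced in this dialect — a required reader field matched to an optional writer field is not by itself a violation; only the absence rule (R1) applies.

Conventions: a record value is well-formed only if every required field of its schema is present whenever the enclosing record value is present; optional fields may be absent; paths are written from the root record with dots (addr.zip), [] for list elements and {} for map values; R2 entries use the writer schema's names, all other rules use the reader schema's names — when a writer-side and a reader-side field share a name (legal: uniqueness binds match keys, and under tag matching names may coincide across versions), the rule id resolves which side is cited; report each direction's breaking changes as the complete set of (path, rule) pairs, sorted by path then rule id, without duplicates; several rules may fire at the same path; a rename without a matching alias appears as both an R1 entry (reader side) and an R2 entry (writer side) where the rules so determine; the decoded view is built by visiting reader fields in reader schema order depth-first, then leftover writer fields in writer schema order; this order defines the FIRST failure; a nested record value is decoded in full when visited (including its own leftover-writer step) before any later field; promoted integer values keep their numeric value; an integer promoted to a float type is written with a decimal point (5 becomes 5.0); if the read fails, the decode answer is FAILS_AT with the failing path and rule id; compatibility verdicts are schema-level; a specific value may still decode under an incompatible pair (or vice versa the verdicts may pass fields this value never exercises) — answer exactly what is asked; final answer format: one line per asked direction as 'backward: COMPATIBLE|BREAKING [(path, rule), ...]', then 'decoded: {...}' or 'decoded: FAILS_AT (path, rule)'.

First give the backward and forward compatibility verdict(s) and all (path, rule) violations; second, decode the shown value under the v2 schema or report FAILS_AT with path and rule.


backward: BREAKING [(street, R3)]; forward: BREAKING [(height, R1), (street, R3), (version, R1)]; decoded: {"city": "gamma", "street": null, "height": -2.5, "version": -2, "verified": null}

the writer's type comes first in each Order pair
backward pass over Order, reader schema v2, writer schema v1:
  city: paired with writer city (string -> string; writer optional)
  street: paired with writer street (string -> int64; writer optional)
  height: paired with writer height (float32 -> float32; writer required)
  version: paired with writer version (int32 -> int32; writer required)
  verified: paired with writer verified (bool -> bool; writer optional)
  writer zip: unknown to reader
  violation R3 at street
  => backward: BREAKING (1)
forward pass over Order, reader schema v1, writer schema v2:
  city: paired with writer city (string -> string; writer optional)
  street: paired with writer street (int64 -> string; writer optional)
  zip: no writer match
  height: paired with writer height (float32 -> float32; writer optional)
  version: paired with writer version (int32 -> int32; writer optional)
  verified: paired with writer verified (bool -> bool; writer optional)
  violation R1 at height
  violation R3 at street
  violation R1 at version
  => forward: BREAKING (3)
decode (reader v2):
  city := "gamma"
  street := null (not supplied -> null)
  height := -2.5
  version := -2
  verified := null (not supplied -> null)
  writer zip: reserved -> dropped
  => decoded: {"city": "gamma", "street": null, "height": -2.5, "version": -2, "verified": null}


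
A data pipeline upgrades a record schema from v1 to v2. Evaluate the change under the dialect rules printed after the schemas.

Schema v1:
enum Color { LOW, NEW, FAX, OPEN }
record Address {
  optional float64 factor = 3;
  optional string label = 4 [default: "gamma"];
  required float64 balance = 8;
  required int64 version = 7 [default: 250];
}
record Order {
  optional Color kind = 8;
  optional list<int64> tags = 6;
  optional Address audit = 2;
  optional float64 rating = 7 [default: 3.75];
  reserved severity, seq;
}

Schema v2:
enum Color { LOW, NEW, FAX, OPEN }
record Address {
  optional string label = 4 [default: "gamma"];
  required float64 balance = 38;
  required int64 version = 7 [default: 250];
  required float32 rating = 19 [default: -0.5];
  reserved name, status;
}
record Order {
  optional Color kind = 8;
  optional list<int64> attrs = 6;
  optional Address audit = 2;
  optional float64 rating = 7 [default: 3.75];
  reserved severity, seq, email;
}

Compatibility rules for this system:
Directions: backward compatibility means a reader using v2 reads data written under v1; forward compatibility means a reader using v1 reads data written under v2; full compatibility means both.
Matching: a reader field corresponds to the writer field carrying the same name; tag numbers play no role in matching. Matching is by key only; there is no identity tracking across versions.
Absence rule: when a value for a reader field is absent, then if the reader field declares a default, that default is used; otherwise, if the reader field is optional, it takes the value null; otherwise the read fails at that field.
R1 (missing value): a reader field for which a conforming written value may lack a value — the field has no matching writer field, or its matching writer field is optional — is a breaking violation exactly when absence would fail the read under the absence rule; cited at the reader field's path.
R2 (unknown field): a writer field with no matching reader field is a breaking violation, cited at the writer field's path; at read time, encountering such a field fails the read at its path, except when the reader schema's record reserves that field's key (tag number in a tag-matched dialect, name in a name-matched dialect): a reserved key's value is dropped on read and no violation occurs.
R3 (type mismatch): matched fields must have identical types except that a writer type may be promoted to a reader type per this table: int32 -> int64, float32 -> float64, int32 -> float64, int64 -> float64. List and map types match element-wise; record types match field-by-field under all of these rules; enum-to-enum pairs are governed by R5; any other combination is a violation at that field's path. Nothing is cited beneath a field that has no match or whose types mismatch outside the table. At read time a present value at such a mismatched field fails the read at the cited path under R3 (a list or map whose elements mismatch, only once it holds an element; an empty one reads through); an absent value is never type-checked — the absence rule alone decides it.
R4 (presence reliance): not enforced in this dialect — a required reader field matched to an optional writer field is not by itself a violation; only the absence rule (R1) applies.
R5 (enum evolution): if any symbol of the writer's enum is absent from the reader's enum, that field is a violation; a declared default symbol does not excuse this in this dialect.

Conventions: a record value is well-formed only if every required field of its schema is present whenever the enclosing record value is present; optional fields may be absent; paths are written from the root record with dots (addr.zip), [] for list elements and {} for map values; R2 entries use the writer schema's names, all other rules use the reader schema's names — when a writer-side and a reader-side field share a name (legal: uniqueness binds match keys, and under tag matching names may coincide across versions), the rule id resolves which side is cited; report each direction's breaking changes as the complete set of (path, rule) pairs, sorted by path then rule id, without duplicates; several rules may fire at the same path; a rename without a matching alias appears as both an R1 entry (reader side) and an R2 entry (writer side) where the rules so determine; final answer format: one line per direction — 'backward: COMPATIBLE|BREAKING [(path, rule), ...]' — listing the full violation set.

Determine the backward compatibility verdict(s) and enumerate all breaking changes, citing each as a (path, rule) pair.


in Order below, arrows point writer -> reader
backward on Order — v2 reading data written by v1:
  writer optional, Color -> Color: reader kind maps from writer kind
  attrs: no writer-side match
  writer optional, Address -> Address: reader audit maps from writer audit
  writer optional, float64 -> float64: reader rating maps from writer rating
  writer field tags has no reader counterpart
  writer optional, string -> string: reader audit.label maps from writer audit.label
  writer required, float64 -> float64: reader audit.balance maps from writer audit.balance
  writer required, int64 -> int64: reader audit.version maps from writer audit.version
  audit.rating: no writer-side match
  writer field audit.factor has no reader counterpart
  rule R2 violated at audit.factor
  rule R2 violated at tags
  => backward: BREAKING (2)
checking off the Order differences that do not matter here:
  added field rating to record Address: required float32, tag 19, default -0.5 (in v2 it sits last) -> its effect on Order is confined to the forward direction, not asked
  field balance in record Address: tag 8 changed to 38 -> no rule fires on it in Order's dialect; the asked verdict holds

backward: BREAKING [(audit.factor, R2), (tags, R2)]


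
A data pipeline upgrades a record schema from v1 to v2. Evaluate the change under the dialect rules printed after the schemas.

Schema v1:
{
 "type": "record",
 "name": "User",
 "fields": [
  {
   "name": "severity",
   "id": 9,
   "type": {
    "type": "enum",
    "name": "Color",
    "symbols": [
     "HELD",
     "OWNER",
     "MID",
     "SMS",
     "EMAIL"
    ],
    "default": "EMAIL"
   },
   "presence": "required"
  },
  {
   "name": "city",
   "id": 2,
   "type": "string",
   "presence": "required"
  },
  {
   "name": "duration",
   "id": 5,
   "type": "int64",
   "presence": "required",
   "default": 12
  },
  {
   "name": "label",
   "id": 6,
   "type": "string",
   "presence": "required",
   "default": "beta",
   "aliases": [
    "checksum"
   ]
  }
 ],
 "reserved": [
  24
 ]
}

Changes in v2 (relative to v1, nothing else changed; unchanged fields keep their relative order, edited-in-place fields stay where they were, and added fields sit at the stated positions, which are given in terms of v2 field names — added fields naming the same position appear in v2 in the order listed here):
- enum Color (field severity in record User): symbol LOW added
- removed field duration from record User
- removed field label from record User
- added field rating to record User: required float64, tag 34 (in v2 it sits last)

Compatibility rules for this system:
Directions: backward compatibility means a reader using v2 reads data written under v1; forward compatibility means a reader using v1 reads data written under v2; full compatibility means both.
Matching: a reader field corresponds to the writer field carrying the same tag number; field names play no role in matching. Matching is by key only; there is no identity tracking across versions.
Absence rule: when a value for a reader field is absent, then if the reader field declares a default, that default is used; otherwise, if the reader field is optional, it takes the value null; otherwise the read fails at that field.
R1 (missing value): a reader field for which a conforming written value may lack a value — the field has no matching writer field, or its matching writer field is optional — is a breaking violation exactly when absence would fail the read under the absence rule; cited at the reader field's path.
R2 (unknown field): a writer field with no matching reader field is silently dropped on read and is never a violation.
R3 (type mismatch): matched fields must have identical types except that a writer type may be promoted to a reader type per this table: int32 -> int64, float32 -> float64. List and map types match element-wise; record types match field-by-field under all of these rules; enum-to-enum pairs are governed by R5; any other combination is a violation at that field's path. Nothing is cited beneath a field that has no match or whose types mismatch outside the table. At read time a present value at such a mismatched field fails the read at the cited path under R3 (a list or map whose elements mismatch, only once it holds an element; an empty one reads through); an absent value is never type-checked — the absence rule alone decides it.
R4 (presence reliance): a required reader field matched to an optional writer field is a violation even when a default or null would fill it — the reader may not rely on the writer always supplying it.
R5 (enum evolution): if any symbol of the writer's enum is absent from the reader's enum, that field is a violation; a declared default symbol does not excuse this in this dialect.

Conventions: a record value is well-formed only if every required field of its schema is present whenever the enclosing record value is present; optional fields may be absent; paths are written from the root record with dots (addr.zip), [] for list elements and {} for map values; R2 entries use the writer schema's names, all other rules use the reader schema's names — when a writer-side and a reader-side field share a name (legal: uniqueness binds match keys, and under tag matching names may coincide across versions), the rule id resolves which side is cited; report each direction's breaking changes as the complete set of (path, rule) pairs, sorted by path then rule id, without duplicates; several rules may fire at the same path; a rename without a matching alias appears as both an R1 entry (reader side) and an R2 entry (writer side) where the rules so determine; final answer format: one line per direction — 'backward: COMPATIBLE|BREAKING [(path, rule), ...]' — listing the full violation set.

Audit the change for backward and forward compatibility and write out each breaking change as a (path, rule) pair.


the writer's type comes first in each User pair
checking backward for User: reader v2 against writer v1:
  severity: Color -> Color, writer required; from severity
  city: string -> string, writer required; from city
  rating: no writer match
  leftover writer field: duration
  leftover writer field: label
  R1 fires at rating
  backward on User therefore BREAKING (1)
checking forward for User: reader v1 against writer v2:
  severity: Color -> Color, writer required; from severity
  city: string -> string, writer required; from city
  duration: no writer match
  label: no writer match
  leftover writer field: rating
  R5 fires at severity
  forward on User therefore BREAKING (1)

backward: BREAKING [(rating, R1)]; forward: BREAKING [(severity, R5)]
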